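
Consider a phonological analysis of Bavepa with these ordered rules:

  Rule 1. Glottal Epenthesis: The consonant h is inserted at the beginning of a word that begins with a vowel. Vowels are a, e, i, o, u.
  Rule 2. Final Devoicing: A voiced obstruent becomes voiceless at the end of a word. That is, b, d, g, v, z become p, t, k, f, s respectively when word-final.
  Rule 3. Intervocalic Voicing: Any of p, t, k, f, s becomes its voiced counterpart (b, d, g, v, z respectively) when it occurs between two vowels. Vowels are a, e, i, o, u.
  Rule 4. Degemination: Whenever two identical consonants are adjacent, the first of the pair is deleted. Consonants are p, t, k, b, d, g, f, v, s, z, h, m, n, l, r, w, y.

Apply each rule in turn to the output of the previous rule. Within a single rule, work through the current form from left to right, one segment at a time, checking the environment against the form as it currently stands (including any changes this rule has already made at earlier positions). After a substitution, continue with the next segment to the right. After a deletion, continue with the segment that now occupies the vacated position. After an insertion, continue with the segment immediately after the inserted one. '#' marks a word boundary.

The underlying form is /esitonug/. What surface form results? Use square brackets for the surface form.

[hezidonuk]

Rule 1 Glottal Epenthesis: [esitonug] → [hesitonug]
Rule 2 Final Devoicing: [hesitonug] → [hesitonuk]
Rule 3 Intervocalic Voicing: [hesitonuk] → [hezidonuk]
Rule 4 Degemination: no change — [hezidonuk]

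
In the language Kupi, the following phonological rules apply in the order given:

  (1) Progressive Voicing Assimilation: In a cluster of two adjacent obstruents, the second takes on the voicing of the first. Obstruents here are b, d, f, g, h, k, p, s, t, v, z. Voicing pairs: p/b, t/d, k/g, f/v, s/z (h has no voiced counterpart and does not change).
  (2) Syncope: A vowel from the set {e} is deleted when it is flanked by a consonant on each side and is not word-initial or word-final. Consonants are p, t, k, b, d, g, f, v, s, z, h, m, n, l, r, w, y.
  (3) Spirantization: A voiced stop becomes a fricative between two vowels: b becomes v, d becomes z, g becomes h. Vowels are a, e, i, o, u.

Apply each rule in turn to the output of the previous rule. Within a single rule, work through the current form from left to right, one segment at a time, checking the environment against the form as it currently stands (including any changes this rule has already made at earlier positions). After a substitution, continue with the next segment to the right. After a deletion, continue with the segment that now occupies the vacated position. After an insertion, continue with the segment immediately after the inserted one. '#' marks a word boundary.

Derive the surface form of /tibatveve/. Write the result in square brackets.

(1) Progressive Voicing Assimilation: [tibatveve] → [tibatfeve]
(2) Syncope: [tibatfeve] → [tibatfve]
(3) Spirantization: [tibatfve] → [tivatfve]

[tivatfve]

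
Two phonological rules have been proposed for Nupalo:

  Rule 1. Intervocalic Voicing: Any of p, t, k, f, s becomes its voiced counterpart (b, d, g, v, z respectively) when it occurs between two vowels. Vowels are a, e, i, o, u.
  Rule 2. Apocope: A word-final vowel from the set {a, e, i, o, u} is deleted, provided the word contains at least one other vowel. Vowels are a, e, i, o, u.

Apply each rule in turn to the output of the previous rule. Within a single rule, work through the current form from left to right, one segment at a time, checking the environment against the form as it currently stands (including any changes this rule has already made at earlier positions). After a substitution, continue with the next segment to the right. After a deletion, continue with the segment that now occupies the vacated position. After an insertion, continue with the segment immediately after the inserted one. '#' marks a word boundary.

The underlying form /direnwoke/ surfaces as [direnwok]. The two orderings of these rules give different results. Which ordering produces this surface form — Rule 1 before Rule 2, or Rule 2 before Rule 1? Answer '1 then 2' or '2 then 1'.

2 then 1

Order 1 then 2:
  1 Intervocalic Voicing: [direnwoke] → [direnwoge]
  2 Apocope: [direnwoge] → [direnwog]
  result: [direnwog]
Order 2 then 1:
  2 Apocope: [direnwoke] → [direnwok]
  1 Intervocalic Voicing: no change — [direnwok]
  result: [direnwok]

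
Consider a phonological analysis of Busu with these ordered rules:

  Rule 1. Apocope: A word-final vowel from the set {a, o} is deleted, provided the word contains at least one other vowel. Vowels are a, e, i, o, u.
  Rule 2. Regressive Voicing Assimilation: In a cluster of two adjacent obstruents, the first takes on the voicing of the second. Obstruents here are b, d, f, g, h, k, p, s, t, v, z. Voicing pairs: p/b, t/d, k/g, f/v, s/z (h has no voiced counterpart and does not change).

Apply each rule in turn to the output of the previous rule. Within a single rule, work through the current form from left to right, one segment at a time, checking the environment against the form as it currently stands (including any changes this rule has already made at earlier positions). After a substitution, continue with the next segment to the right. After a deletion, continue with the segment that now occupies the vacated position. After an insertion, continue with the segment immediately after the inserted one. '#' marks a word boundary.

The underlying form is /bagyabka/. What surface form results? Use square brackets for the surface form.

[bagyapk]

Rule 1 Apocope: [bagyabka] → [bagyabk]
Rule 2 Regressive Voicing Assimilation: [bagyabk] → [bagyapk]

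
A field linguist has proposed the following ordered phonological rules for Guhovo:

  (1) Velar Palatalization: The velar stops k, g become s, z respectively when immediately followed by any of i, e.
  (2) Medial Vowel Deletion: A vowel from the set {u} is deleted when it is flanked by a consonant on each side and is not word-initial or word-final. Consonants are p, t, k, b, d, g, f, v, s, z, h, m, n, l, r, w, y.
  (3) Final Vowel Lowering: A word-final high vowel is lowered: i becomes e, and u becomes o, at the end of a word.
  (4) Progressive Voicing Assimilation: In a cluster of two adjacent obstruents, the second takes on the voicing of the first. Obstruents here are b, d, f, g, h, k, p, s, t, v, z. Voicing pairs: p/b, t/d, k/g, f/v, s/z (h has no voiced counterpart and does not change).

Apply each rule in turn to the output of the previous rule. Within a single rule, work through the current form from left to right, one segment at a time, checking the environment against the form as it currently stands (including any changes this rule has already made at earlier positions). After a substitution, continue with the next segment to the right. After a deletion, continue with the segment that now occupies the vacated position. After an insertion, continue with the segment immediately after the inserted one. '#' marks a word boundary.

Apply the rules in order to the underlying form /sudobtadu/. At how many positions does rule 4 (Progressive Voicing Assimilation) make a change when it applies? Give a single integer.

2

(1) Velar Palatalization: no change — [sudobtadu]
(2) Medial Vowel Deletion: [sudobtadu] → [sdobtadu]
(3) Final Vowel Lowering: [sdobtadu] → [sdobtado]
(4) Progressive Voicing Assimilation: [sdobtado] → [stobdado]
Rule 4 changed 2 position(s).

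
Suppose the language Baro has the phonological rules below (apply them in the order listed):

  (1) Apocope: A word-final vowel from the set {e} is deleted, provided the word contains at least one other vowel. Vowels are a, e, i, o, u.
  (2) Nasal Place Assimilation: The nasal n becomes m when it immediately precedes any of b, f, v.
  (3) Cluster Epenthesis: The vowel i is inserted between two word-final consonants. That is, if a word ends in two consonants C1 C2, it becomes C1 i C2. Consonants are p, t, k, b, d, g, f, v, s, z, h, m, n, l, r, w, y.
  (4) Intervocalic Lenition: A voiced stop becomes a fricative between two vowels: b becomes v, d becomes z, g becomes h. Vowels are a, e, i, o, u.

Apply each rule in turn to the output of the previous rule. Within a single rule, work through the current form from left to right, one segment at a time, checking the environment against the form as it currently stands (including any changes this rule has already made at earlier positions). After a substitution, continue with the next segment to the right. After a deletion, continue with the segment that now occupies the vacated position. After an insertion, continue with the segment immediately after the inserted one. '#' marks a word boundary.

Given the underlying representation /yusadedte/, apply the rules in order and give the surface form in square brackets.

(1) Apocope: [yusadedte] → [yusadedt]
(2) Nasal Place Assimilation: no change — [yusadedt]
(3) Cluster Epenthesis: [yusadedt] → [yusadedit]
(4) Intervocalic Lenition: [yusadedit] → [yusazezit]

[yusazezit]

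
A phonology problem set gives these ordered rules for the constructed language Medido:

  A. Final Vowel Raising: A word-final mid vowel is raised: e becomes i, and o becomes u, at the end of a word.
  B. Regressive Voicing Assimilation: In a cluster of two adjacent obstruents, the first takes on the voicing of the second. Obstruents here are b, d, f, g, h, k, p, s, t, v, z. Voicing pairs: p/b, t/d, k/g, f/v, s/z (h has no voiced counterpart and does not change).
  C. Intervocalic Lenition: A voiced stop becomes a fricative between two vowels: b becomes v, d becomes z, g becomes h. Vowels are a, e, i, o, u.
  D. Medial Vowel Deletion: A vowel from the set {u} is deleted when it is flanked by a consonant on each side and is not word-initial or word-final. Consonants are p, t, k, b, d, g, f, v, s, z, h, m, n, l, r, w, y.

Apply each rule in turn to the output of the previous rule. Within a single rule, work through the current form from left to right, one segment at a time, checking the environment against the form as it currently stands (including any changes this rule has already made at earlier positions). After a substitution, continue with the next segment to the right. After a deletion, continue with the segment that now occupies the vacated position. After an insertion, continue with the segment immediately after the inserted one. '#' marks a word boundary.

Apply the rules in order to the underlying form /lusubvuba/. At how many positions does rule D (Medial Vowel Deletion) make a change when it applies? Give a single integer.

3

A Final Vowel Raising: no change — [lusubvuba]
B Regressive Voicing Assimilation: no change — [lusubvuba]
C Intervocalic Lenition: [lusubvuba] → [lusubvuva]
D Medial Vowel Deletion: [lusubvuva] → [lsbvva]
Rule D changed 3 position(s).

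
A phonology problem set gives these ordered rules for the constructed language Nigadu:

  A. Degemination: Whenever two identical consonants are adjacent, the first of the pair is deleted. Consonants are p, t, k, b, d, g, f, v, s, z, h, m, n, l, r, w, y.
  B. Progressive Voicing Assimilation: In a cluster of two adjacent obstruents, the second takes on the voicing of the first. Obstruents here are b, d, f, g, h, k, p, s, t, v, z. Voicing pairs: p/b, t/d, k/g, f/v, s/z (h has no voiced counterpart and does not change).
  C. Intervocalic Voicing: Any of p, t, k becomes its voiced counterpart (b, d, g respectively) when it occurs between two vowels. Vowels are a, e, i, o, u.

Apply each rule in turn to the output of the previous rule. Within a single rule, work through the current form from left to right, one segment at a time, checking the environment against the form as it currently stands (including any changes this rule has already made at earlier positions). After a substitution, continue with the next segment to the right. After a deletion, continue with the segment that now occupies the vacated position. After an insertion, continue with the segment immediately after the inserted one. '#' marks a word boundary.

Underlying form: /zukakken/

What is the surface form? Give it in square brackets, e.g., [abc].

[zugagen]

A Degemination: [zukakken] → [zukaken]
B Progressive Voicing Assimilation: no change — [zukaken]
C Intervocalic Voicing: [zukaken] → [zugagen]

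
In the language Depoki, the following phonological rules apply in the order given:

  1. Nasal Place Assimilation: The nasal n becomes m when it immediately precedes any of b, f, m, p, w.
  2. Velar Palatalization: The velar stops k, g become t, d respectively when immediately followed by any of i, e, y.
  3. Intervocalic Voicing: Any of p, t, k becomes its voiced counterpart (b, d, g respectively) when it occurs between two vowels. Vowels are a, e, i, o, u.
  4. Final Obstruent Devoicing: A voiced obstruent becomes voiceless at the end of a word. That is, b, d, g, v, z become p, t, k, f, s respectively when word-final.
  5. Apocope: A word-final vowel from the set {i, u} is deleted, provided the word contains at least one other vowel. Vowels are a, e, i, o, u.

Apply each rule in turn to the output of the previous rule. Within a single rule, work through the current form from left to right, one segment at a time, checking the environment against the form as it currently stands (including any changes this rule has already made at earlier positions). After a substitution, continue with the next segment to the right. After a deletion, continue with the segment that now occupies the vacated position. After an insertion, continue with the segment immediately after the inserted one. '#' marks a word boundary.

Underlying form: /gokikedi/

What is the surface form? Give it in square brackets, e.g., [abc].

[godided]

1 Nasal Place Assimilation: no change — [gokikedi]
2 Velar Palatalization: [gokikedi] → [gotitedi]
3 Intervocalic Voicing: [gotitedi] → [godidedi]
4 Final Obstruent Devoicing: no change — [godidedi]
5 Apocope: [godidedi] → [godided]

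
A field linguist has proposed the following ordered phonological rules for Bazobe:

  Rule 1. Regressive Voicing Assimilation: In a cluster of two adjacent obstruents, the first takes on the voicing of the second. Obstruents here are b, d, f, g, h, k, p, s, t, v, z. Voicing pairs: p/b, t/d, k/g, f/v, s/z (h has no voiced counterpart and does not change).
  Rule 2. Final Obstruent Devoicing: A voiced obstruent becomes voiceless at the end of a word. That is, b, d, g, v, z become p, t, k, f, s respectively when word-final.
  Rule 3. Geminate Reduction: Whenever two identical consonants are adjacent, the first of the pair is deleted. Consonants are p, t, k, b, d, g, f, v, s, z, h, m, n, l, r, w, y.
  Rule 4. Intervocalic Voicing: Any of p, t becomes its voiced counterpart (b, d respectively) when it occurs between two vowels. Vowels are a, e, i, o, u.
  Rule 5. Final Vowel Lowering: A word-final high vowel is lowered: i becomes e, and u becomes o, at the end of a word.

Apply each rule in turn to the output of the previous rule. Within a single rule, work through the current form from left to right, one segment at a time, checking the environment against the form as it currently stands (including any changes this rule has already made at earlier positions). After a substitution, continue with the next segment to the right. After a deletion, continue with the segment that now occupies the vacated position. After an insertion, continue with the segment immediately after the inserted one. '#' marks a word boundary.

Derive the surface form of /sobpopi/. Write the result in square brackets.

Rule 1 Regressive Voicing Assimilation: [sobpopi] → [soppopi]
Rule 2 Final Obstruent Devoicing: no change — [soppopi]
Rule 3 Geminate Reduction: [soppopi] → [sopopi]
Rule 4 Intervocalic Voicing: [sopopi] → [sobobi]
Rule 5 Final Vowel Lowering: [sobobi] → [sobobe]

[sobobe]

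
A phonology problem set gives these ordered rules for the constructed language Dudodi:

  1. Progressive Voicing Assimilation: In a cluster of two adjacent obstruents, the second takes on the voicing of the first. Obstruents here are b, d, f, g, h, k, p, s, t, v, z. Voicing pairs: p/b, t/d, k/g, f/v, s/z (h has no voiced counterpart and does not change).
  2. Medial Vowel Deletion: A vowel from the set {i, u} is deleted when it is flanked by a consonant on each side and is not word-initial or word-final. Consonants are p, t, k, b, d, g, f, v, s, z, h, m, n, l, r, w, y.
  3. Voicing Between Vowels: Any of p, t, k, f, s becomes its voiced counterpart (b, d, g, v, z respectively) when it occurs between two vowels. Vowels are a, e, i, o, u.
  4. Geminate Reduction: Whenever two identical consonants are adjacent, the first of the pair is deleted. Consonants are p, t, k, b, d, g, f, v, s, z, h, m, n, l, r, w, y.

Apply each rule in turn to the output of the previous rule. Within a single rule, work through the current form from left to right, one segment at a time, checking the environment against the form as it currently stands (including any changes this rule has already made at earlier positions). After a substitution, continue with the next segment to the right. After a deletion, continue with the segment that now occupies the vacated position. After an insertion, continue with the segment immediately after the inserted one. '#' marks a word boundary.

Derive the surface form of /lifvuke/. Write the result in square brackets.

[lfke]

1 Progressive Voicing Assimilation: [lifvuke] → [liffuke]
2 Medial Vowel Deletion: [liffuke] → [lffke]
3 Voicing Between Vowels: no change — [lffke]
4 Geminate Reduction: [lffke] → [lfke]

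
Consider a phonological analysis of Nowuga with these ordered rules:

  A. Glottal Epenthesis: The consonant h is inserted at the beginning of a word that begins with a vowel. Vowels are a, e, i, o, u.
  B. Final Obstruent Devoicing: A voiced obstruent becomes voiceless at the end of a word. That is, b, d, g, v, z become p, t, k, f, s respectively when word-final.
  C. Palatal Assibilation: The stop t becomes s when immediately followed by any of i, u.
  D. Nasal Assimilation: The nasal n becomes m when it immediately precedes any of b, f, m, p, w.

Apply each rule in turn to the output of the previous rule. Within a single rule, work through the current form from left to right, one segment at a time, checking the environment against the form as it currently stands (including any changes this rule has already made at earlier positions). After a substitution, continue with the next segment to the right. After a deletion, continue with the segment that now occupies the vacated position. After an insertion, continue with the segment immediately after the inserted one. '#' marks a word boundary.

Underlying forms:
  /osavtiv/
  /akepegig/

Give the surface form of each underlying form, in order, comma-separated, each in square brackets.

[hosavsif], [hakepegik]

/osavtiv/:
  A Glottal Epenthesis: [osavtiv] → [hosavtiv]
  B Final Obstruent Devoicing: [hosavtiv] → [hosavtif]
  C Palatal Assibilation: [hosavtif] → [hosavsif]
  D Nasal Assimilation: no change — [hosavsif]
/akepegig/:
  A Glottal Epenthesis: [akepegig] → [hakepegig]
  B Final Obstruent Devoicing: [hakepegig] → [hakepegik]
  C Palatal Assibilation: no change — [hakepegik]
  D Nasal Assimilation: no change — [hakepegik]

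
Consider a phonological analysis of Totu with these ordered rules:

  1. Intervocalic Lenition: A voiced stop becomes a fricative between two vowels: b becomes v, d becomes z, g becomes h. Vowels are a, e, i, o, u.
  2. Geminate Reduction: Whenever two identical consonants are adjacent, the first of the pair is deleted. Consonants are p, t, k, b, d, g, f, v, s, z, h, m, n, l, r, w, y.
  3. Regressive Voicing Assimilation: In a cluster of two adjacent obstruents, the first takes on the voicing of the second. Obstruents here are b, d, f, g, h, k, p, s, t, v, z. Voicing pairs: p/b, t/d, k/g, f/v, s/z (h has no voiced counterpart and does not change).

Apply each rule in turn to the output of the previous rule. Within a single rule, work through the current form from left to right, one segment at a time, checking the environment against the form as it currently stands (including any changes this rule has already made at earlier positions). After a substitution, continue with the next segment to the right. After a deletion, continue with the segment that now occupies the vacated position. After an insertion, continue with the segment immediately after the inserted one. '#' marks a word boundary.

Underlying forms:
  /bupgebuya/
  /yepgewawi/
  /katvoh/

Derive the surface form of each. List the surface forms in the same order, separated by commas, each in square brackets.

/bupgebuya/:
  1 Intervocalic Lenition: [bupgebuya] → [bupgevuya]
  2 Geminate Reduction: no change — [bupgevuya]
  3 Regressive Voicing Assimilation: [bupgevuya] → [bubgevuya]
/yepgewawi/:
  1 Intervocalic Lenition: no change — [yepgewawi]
  2 Geminate Reduction: no change — [yepgewawi]
  3 Regressive Voicing Assimilation: [yepgewawi] → [yebgewawi]
/katvoh/:
  1 Intervocalic Lenition: no change — [katvoh]
  2 Geminate Reduction: no change — [katvoh]
  3 Regressive Voicing Assimilation: [katvoh] → [kadvoh]

[bubgevuya], [yebgewawi], [kadvoh]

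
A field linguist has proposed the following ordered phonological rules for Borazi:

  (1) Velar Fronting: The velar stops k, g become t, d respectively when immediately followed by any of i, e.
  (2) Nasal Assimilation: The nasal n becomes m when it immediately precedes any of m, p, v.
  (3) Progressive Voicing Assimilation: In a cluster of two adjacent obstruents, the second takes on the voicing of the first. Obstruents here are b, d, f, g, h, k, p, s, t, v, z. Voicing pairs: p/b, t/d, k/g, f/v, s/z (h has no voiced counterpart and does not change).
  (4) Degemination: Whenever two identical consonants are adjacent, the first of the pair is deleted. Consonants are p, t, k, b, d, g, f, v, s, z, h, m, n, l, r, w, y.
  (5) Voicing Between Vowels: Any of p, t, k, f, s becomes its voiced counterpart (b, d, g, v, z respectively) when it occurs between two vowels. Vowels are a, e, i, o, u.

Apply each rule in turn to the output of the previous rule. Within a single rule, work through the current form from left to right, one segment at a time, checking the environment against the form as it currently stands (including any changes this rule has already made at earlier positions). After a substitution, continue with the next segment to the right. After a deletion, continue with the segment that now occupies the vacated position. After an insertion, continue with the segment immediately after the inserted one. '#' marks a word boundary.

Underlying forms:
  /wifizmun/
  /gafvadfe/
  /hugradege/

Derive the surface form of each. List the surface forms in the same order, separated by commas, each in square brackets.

[wivizmun], [gavadve], [hugradede]

/wifizmun/:
  (1) Velar Fronting: no change — [wifizmun]
  (2) Nasal Assimilation: no change — [wifizmun]
  (3) Progressive Voicing Assimilation: no change — [wifizmun]
  (4) Degemination: no change — [wifizmun]
  (5) Voicing Between Vowels: [wifizmun] → [wivizmun]
/gafvadfe/:
  (1) Velar Fronting: no change — [gafvadfe]
  (2) Nasal Assimilation: no change — [gafvadfe]
  (3) Progressive Voicing Assimilation: [gafvadfe] → [gaffadve]
  (4) Degemination: [gaffadve] → [gafadve]
  (5) Voicing Between Vowels: [gafadve] → [gavadve]
/hugradege/:
  (1) Velar Fronting: [hugradege] → [hugradede]
  (2) Nasal Assimilation: no change — [hugradede]
  (3) Progressive Voicing Assimilation: no change — [hugradede]
  (4) Degemination: no change — [hugradede]
  (5) Voicing Between Vowels: no change — [hugradede]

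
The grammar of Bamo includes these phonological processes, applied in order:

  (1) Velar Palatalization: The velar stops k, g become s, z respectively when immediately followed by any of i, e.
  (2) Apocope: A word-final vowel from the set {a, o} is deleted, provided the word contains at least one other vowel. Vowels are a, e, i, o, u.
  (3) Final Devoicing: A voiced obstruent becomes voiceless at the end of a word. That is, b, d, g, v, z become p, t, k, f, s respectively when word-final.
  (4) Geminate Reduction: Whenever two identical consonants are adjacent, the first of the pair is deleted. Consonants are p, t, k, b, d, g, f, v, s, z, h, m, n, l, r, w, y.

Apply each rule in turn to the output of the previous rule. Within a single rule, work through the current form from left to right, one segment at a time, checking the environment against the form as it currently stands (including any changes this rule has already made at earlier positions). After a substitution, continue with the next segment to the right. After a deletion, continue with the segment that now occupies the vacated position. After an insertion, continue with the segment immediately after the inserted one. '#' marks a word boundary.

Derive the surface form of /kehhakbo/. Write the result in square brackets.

(1) Velar Palatalization: [kehhakbo] → [sehhakbo]
(2) Apocope: [sehhakbo] → [sehhakb]
(3) Final Devoicing: [sehhakb] → [sehhakp]
(4) Geminate Reduction: [sehhakp] → [sehakp]

[sehakp]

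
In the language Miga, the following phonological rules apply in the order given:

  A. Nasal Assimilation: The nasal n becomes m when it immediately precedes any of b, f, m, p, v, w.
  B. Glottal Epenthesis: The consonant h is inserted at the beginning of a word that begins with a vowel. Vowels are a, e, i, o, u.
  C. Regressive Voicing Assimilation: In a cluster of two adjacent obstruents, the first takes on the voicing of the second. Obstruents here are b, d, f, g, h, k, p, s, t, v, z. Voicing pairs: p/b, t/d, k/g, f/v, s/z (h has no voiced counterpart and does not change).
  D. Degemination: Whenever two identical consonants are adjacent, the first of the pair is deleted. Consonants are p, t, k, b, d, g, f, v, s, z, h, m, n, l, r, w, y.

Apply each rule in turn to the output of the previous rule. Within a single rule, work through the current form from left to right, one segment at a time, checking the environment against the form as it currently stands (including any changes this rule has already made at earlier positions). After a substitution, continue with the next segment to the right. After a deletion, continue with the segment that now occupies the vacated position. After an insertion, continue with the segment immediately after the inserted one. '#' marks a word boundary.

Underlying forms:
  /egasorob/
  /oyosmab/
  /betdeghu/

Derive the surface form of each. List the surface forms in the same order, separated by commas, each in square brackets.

[hegasorob], [hoyosmab], [bedekhu]

/egasorob/:
  A Nasal Assimilation: no change — [egasorob]
  B Glottal Epenthesis: [egasorob] → [hegasorob]
  C Regressive Voicing Assimilation: no change — [hegasorob]
  D Degemination: no change — [hegasorob]
/oyosmab/:
  A Nasal Assimilation: no change — [oyosmab]
  B Glottal Epenthesis: [oyosmab] → [hoyosmab]
  C Regressive Voicing Assimilation: no change — [hoyosmab]
  D Degemination: no change — [hoyosmab]
/betdeghu/:
  A Nasal Assimilation: no change — [betdeghu]
  B Glottal Epenthesis: no change — [betdeghu]
  C Regressive Voicing Assimilation: [betdeghu] → [beddekhu]
  D Degemination: [beddekhu] → [bedekhu]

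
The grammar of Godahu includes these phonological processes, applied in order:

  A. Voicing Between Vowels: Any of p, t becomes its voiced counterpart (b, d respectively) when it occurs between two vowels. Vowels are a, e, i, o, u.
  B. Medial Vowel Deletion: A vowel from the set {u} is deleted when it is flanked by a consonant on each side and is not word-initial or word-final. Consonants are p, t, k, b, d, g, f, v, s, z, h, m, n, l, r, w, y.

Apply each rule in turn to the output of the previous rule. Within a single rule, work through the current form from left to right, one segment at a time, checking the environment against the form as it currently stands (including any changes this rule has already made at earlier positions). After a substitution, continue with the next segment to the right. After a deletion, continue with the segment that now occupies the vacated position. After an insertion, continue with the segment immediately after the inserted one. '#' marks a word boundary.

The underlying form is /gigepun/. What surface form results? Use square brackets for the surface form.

A Voicing Between Vowels: [gigepun] → [gigebun]
B Medial Vowel Deletion: [gigebun] → [gigebn]

[gigebn]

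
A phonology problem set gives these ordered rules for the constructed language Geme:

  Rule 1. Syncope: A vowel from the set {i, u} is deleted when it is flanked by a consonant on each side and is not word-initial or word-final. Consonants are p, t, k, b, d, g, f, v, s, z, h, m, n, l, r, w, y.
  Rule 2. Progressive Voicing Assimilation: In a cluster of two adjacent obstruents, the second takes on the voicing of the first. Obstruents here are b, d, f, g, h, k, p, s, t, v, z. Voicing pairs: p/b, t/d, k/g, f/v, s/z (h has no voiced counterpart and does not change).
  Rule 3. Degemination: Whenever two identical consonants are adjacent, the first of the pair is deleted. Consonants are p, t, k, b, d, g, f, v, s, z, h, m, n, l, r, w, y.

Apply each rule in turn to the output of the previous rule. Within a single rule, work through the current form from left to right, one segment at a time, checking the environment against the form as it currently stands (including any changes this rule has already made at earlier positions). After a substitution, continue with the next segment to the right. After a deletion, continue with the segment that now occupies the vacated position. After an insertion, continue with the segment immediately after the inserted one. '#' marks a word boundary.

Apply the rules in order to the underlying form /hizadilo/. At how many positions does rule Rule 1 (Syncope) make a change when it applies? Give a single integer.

2

Rule 1 Syncope: [hizadilo] → [hzadlo]
Rule 2 Progressive Voicing Assimilation: [hzadlo] → [hsadlo]
Rule 3 Degemination: no change — [hsadlo]
Rule Rule 1 changed 2 position(s).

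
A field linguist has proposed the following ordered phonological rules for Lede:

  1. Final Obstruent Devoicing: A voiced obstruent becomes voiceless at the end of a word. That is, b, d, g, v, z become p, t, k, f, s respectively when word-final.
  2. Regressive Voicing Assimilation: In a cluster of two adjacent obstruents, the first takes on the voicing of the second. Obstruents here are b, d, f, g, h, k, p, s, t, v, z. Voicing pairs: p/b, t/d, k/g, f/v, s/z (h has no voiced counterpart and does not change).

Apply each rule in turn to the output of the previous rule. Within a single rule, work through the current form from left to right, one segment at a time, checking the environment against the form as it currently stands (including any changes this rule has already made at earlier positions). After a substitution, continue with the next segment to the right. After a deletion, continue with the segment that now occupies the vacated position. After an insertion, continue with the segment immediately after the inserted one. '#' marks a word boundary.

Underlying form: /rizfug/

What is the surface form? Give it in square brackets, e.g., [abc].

1 Final Obstruent Devoicing: [rizfug] → [rizfuk]
2 Regressive Voicing Assimilation: [rizfuk] → [risfuk]

[risfuk]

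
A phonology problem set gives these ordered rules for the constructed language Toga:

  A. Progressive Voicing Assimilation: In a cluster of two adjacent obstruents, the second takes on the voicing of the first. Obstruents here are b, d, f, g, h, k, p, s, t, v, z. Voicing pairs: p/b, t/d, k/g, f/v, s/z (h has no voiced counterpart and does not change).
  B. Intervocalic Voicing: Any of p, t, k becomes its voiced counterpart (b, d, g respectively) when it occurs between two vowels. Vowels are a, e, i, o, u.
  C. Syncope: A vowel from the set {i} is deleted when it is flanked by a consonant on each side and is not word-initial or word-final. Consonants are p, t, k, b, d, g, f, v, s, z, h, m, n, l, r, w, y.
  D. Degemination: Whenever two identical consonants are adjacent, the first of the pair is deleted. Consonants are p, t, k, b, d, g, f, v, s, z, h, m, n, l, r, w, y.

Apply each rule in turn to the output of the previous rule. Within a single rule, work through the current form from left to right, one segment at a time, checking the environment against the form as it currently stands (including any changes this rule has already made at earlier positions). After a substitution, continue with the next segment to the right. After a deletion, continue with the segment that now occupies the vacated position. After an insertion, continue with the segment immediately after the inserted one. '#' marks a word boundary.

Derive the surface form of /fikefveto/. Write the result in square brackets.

A Progressive Voicing Assimilation: [fikefveto] → [fikeffeto]
B Intervocalic Voicing: [fikeffeto] → [figeffedo]
C Syncope: [figeffedo] → [fgeffedo]
D Degemination: [fgeffedo] → [fgefedo]

[fgefedo]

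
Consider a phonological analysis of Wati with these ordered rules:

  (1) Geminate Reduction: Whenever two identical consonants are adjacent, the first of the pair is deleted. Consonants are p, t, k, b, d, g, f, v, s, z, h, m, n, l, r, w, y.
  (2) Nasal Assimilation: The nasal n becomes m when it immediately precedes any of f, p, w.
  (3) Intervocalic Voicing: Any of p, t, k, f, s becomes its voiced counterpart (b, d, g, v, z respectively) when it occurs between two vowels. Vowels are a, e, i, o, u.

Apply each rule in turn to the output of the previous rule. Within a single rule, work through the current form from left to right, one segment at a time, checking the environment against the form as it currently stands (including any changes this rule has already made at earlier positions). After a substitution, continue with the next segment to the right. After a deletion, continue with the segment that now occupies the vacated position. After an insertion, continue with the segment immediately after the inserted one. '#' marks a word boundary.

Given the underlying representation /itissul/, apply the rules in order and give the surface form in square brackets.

(1) Geminate Reduction: [itissul] → [itisul]
(2) Nasal Assimilation: no change — [itisul]
(3) Intervocalic Voicing: [itisul] → [idizul]

[idizul]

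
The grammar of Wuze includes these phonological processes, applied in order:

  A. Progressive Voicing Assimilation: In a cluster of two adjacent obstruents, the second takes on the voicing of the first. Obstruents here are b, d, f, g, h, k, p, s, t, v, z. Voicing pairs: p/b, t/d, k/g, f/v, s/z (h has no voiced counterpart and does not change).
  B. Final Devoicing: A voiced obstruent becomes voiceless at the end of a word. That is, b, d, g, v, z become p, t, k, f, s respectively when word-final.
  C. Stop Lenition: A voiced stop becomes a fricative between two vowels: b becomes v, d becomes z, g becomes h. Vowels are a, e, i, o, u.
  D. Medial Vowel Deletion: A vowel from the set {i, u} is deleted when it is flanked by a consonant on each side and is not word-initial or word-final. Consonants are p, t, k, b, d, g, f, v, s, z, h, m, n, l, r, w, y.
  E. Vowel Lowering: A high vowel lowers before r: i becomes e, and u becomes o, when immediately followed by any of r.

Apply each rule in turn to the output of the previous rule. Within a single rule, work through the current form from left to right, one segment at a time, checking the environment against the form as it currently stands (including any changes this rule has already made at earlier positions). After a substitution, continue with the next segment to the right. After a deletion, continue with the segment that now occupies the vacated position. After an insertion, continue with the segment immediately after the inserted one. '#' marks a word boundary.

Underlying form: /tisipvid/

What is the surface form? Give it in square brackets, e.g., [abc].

[tspft]

A Progressive Voicing Assimilation: [tisipvid] → [tisipfid]
B Final Devoicing: [tisipfid] → [tisipfit]
C Stop Lenition: no change — [tisipfit]
D Medial Vowel Deletion: [tisipfit] → [tspft]
E Vowel Lowering: no change — [tspft]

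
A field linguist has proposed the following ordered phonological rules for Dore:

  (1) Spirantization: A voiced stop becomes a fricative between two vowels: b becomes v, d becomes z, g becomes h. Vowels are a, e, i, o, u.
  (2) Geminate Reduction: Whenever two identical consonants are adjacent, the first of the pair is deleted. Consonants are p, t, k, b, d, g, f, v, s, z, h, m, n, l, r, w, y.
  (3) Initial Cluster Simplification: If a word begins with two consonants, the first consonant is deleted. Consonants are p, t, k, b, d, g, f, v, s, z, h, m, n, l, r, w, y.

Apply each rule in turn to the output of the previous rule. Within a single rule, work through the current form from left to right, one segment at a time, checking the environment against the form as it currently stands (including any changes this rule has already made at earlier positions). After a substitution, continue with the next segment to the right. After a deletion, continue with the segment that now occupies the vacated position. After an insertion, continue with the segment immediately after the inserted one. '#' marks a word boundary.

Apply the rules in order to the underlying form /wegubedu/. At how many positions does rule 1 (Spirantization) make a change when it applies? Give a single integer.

(1) Spirantization: [wegubedu] → [wehuvezu]
(2) Geminate Reduction: no change — [wehuvezu]
(3) Initial Cluster Simplification: no change — [wehuvezu]
Rule 1 changed 3 position(s).

3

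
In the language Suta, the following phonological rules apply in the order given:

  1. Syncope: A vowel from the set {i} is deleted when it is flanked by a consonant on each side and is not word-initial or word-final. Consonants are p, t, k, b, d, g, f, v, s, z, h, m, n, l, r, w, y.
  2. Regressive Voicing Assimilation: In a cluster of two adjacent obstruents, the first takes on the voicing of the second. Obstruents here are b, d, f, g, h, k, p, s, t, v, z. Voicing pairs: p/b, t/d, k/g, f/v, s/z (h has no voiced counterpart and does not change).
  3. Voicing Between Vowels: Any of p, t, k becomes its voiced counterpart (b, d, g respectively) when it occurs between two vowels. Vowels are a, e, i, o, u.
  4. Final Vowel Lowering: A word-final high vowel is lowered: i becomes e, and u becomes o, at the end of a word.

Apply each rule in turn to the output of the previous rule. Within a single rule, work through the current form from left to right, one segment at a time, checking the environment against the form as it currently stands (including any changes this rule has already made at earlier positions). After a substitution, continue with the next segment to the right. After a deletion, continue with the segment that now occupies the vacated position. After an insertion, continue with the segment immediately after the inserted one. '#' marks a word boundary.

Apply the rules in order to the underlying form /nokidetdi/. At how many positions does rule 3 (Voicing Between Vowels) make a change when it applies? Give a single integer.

0

1 Syncope: [nokidetdi] → [nokdetdi]
2 Regressive Voicing Assimilation: [nokdetdi] → [nogdeddi]
3 Voicing Between Vowels: no change — [nogdeddi]
4 Final Vowel Lowering: [nogdeddi] → [nogdedde]
Rule 3 changed 0 position(s).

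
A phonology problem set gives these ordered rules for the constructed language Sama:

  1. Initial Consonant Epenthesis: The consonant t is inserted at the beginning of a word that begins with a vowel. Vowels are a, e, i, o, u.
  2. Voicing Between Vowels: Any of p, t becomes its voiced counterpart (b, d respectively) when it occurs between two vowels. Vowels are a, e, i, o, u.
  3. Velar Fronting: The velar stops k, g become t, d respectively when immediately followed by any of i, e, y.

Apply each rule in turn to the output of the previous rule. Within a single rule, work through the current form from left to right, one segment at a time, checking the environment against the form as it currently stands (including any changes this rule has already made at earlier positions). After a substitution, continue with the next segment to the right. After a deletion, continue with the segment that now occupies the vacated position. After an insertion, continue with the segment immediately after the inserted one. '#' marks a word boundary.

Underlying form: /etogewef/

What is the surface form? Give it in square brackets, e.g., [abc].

[tedodewef]

1 Initial Consonant Epenthesis: [etogewef] → [tetogewef]
2 Voicing Between Vowels: [tetogewef] → [tedogewef]
3 Velar Fronting: [tedogewef] → [tedodewef]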